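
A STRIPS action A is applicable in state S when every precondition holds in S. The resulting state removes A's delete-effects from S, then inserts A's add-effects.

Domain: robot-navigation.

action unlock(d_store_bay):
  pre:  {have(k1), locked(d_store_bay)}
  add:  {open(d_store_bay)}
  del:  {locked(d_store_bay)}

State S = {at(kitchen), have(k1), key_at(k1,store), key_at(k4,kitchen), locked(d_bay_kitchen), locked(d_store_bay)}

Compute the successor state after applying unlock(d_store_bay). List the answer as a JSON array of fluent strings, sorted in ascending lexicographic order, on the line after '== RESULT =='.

Compute (S \ del) ∪ add:
  pre ⊆ S: {have(k1), locked(d_store_bay)} ⊆ S  — applicable
  S \ del = {at(kitchen), have(k1), key_at(k1,store), key_at(k4,kitchen), locked(d_bay_kitchen)}
  ∪ add   = {at(kitchen), have(k1), key_at(k1,store), key_at(k4,kitchen), locked(d_bay_kitchen), open(d_store_bay)}

== RESULT ==
["at(kitchen)", "have(k1)", "key_at(k1,store)", "key_at(k4,kitchen)", "locked(d_bay_kitchen)", "open(d_store_bay)"]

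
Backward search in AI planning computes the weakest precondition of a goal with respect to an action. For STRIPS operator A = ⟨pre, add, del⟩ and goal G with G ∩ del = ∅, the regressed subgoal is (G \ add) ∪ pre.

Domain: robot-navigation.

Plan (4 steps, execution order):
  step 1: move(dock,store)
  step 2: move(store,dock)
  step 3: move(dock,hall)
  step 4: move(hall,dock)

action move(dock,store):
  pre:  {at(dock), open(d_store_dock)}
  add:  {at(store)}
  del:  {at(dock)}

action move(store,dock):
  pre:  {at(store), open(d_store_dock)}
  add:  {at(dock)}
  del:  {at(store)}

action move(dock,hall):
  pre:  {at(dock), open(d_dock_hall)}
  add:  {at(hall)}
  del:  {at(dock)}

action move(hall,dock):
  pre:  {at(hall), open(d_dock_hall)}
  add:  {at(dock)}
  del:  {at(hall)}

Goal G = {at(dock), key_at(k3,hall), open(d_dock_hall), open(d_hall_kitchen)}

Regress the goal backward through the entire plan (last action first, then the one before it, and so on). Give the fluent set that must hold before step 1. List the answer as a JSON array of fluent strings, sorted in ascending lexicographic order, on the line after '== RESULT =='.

Regress step by step:
  through step 4 (move(hall,dock)): drop {at(dock)}, keep {key_at(k3,hall), open(d_dock_hall), open(d_hall_kitchen)}, require {at(hall), open(d_dock_hall)}
    → {at(hall), key_at(k3,hall), open(d_dock_hall), open(d_hall_kitchen)}
  through step 3 (move(dock,hall)): drop {at(hall)}, keep {key_at(k3,hall), open(d_dock_hall), open(d_hall_kitchen)}, require {at(dock), open(d_dock_hall)}
    → {at(dock), key_at(k3,hall), open(d_dock_hall), open(d_hall_kitchen)}
  through step 2 (move(store,dock)): drop {at(dock)}, keep {key_at(k3,hall), open(d_dock_hall), open(d_hall_kitchen)}, require {at(store), open(d_store_dock)}
    → {at(store), key_at(k3,hall), open(d_dock_hall), open(d_hall_kitchen), open(d_store_dock)}
  through step 1 (move(dock,store)): drop {at(store)}, keep {key_at(k3,hall), open(d_dock_hall), open(d_hall_kitchen), open(d_store_dock)}, require {at(dock), open(d_store_dock)}
    → {at(dock), key_at(k3,hall), open(d_dock_hall), open(d_hall_kitchen), open(d_store_dock)}

== RESULT ==
["at(dock)", "key_at(k3,hall)", "open(d_dock_hall)", "open(d_hall_kitchen)", "open(d_store_dock)"]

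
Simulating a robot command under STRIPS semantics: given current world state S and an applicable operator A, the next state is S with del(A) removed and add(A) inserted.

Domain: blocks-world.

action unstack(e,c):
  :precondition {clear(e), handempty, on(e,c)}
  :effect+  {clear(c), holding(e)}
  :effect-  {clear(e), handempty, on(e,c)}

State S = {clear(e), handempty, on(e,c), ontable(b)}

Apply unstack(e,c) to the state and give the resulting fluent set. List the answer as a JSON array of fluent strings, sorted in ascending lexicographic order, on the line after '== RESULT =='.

Compute (S \ del) ∪ add:
  pre ⊆ S: {clear(e), handempty, on(e,c)} ⊆ S  — applicable
  S \ del = {ontable(b)}
  ∪ add   = {clear(c), holding(e), ontable(b)}

== RESULT ==
["clear(c)", "holding(e)", "ontable(b)"]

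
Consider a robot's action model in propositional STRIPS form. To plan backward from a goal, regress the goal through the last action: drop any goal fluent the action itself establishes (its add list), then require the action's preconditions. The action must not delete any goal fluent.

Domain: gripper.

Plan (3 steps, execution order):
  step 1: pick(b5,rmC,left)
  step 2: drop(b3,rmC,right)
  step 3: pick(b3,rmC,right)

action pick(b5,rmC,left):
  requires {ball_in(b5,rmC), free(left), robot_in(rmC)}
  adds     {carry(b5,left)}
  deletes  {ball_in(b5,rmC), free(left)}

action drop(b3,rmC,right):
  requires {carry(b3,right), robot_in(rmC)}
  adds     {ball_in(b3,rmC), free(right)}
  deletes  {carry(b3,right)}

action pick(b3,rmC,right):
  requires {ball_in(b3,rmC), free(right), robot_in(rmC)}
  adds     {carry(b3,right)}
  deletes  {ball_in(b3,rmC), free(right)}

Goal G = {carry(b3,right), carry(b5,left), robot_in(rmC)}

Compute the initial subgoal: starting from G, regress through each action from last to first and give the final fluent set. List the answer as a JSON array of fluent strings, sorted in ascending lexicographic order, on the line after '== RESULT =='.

Regress step by step:
  through step 3 (pick(b3,rmC,right)): drop {carry(b3,right)}, keep {carry(b5,left), robot_in(rmC)}, require {ball_in(b3,rmC), free(right), robot_in(rmC)}
    → {ball_in(b3,rmC), carry(b5,left), free(right), robot_in(rmC)}
  through step 2 (drop(b3,rmC,right)): drop {ball_in(b3,rmC), free(right)}, keep {carry(b5,left), robot_in(rmC)}, require {carry(b3,right), robot_in(rmC)}
    → {carry(b3,right), carry(b5,left), robot_in(rmC)}
  through step 1 (pick(b5,rmC,left)): drop {carry(b5,left)}, keep {carry(b3,right), robot_in(rmC)}, require {ball_in(b5,rmC), free(left), robot_in(rmC)}
    → {ball_in(b5,rmC), carry(b3,right), free(left), robot_in(rmC)}

== RESULT ==
["ball_in(b5,rmC)", "carry(b3,right)", "free(left)", "robot_in(rmC)"]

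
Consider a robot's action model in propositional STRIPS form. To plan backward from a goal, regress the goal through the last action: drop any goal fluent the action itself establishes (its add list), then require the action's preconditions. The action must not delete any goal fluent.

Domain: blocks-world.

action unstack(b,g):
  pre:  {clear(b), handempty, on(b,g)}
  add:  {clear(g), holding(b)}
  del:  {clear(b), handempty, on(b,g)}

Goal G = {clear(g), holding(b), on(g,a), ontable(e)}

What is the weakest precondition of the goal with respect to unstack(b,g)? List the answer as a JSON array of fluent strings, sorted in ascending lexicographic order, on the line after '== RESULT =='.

Compute (G \ add) ∪ pre:
  G ∩ del = {}  (empty — regression defined)
  G \ add = {clear(g), holding(b), on(g,a), ontable(e)} \ {clear(g), holding(b)} = {on(g,a), ontable(e)}
  ∪ pre   = {on(g,a), ontable(e)} ∪ {clear(b), handempty, on(b,g)}
          = {clear(b), handempty, on(b,g), on(g,a), ontable(e)}

== RESULT ==
["clear(b)", "handempty", "on(b,g)", "on(g,a)", "ontable(e)"]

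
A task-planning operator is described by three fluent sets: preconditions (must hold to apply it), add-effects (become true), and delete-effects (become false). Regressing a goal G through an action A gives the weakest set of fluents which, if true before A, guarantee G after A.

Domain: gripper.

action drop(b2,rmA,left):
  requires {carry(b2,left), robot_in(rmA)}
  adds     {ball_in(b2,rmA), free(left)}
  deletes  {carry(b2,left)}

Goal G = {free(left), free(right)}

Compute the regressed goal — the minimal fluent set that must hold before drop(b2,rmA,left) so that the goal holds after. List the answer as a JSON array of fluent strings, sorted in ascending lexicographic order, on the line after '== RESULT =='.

Regress:
  G ∩ del = {}  (empty — regression defined)
  G \ add = {free(left), free(right)} \ {ball_in(b2,rmA), free(left)} = {free(right)}
  ∪ pre   = {free(right)} ∪ {carry(b2,left), robot_in(rmA)}
          = {carry(b2,left), free(right), robot_in(rmA)}

== RESULT ==
["carry(b2,left)", "free(right)", "robot_in(rmA)"]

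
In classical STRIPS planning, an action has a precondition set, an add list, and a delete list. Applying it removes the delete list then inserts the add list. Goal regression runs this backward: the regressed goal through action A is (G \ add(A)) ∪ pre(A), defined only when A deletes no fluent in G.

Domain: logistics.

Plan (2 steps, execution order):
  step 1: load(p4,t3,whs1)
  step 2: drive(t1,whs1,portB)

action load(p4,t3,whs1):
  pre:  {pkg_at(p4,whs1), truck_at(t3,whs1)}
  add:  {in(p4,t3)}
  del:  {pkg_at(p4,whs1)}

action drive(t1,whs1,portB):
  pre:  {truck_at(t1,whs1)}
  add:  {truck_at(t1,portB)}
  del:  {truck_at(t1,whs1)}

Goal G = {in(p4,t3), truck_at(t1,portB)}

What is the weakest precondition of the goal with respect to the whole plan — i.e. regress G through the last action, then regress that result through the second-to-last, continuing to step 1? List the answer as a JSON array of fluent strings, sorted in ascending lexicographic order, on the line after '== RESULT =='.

Work backward from the goal:
  through step 2 (drive(t1,whs1,portB)): drop {truck_at(t1,portB)}, keep {in(p4,t3)}, require {truck_at(t1,whs1)}
    → {in(p4,t3), truck_at(t1,whs1)}
  through step 1 (load(p4,t3,whs1)): drop {in(p4,t3)}, keep {truck_at(t1,whs1)}, require {pkg_at(p4,whs1), truck_at(t3,whs1)}
    → {pkg_at(p4,whs1), truck_at(t1,whs1), truck_at(t3,whs1)}

== RESULT ==
["pkg_at(p4,whs1)", "truck_at(t1,whs1)", "truck_at(t3,whs1)"]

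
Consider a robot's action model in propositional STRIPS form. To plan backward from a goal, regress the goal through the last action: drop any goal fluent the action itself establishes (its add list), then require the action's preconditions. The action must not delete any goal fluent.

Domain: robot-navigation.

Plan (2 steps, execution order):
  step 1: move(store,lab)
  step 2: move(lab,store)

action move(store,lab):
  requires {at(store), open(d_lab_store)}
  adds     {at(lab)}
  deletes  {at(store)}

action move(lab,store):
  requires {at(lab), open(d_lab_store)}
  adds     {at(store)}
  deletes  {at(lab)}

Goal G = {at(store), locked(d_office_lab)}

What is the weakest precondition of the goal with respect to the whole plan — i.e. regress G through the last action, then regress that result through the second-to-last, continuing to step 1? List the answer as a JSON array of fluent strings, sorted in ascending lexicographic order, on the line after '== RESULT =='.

Regress step by step:
  through step 2 (move(lab,store)): drop {at(store)}, keep {locked(d_office_lab)}, require {at(lab), open(d_lab_store)}
    → {at(lab), locked(d_office_lab), open(d_lab_store)}
  through step 1 (move(store,lab)): drop {at(lab)}, keep {locked(d_office_lab), open(d_lab_store)}, require {at(store), open(d_lab_store)}
    → {at(store), locked(d_office_lab), open(d_lab_store)}

== RESULT ==
["at(store)", "locked(d_office_lab)", "open(d_lab_store)"]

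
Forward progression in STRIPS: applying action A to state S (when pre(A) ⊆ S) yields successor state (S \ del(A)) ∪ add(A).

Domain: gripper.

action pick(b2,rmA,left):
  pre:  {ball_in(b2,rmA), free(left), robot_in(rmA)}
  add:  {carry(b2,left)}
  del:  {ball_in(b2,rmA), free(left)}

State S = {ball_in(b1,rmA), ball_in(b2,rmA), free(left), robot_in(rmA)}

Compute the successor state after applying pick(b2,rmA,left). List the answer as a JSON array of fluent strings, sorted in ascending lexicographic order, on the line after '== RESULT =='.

Progress:
  pre ⊆ S: {ball_in(b2,rmA), free(left), robot_in(rmA)} ⊆ S  — applicable
  S \ del = {ball_in(b1,rmA), robot_in(rmA)}
  ∪ add   = {ball_in(b1,rmA), carry(b2,left), robot_in(rmA)}

== RESULT ==
["ball_in(b1,rmA)", "carry(b2,left)", "robot_in(rmA)"]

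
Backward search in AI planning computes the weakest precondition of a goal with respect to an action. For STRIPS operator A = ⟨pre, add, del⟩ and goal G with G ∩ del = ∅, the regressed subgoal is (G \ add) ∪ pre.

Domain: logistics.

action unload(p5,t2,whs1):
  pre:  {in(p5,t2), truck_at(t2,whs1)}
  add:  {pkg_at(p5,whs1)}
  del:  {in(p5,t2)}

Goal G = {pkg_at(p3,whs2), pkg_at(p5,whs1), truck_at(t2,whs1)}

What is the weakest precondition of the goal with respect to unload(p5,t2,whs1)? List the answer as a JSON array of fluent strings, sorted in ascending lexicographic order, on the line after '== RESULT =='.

Regress:
  G ∩ del = {}  (empty — regression defined)
  G \ add = {pkg_at(p3,whs2), pkg_at(p5,whs1), truck_at(t2,whs1)} \ {pkg_at(p5,whs1)} = {pkg_at(p3,whs2), truck_at(t2,whs1)}
  ∪ pre   = {pkg_at(p3,whs2), truck_at(t2,whs1)} ∪ {in(p5,t2), truck_at(t2,whs1)}
          = {in(p5,t2), pkg_at(p3,whs2), truck_at(t2,whs1)}

== RESULT ==
["in(p5,t2)", "pkg_at(p3,whs2)", "truck_at(t2,whs1)"]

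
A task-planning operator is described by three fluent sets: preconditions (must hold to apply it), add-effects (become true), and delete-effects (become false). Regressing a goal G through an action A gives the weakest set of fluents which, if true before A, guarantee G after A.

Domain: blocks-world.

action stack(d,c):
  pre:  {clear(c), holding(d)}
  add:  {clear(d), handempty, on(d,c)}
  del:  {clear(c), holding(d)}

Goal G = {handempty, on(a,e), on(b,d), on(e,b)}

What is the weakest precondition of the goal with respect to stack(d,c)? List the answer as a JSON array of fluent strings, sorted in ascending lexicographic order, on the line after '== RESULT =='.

Compute (G \ add) ∪ pre:
  G ∩ del = {}  (empty — regression defined)
  G \ add = {handempty, on(a,e), on(b,d), on(e,b)} \ {clear(d), handempty, on(d,c)} = {on(a,e), on(b,d), on(e,b)}
  ∪ pre   = {on(a,e), on(b,d), on(e,b)} ∪ {clear(c), holding(d)}
          = {clear(c), holding(d), on(a,e), on(b,d), on(e,b)}

== RESULT ==
["clear(c)", "holding(d)", "on(a,e)", "on(b,d)", "on(e,b)"]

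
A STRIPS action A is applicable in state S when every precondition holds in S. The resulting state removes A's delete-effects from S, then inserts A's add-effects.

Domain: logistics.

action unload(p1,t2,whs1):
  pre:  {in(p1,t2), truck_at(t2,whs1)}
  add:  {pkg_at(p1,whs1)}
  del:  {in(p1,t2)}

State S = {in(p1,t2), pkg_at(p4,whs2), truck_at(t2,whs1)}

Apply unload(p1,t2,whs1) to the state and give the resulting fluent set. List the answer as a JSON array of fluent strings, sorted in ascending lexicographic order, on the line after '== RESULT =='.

Progress:
  pre ⊆ S: {in(p1,t2), truck_at(t2,whs1)} ⊆ S  — applicable
  S \ del = {pkg_at(p4,whs2), truck_at(t2,whs1)}
  ∪ add   = {pkg_at(p1,whs1), pkg_at(p4,whs2), truck_at(t2,whs1)}

== RESULT ==
["pkg_at(p1,whs1)", "pkg_at(p4,whs2)", "truck_at(t2,whs1)"]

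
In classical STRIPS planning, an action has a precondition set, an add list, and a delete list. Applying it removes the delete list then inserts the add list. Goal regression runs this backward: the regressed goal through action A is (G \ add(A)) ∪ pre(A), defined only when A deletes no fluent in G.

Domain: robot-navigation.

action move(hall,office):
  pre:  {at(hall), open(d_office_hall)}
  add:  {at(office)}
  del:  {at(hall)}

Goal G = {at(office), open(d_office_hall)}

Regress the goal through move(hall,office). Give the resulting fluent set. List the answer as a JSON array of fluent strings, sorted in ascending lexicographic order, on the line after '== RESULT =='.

Compute (G \ add) ∪ pre:
  G ∩ del = {}  (empty — regression defined)
  G \ add = {at(office), open(d_office_hall)} \ {at(office)} = {open(d_office_hall)}
  ∪ pre   = {open(d_office_hall)} ∪ {at(hall), open(d_office_hall)}
          = {at(hall), open(d_office_hall)}

== RESULT ==
["at(hall)", "open(d_office_hall)"]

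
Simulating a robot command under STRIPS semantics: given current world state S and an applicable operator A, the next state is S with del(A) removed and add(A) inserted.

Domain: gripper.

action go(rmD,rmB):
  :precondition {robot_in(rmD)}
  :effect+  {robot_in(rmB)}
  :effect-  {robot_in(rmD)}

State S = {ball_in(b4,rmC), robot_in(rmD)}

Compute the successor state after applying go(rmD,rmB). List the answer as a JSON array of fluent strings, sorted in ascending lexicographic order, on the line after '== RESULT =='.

Compute (S \ del) ∪ add:
  pre ⊆ S: {robot_in(rmD)} ⊆ S  — applicable
  S \ del = {ball_in(b4,rmC)}
  ∪ add   = {ball_in(b4,rmC), robot_in(rmB)}

== RESULT ==
["ball_in(b4,rmC)", "robot_in(rmB)"]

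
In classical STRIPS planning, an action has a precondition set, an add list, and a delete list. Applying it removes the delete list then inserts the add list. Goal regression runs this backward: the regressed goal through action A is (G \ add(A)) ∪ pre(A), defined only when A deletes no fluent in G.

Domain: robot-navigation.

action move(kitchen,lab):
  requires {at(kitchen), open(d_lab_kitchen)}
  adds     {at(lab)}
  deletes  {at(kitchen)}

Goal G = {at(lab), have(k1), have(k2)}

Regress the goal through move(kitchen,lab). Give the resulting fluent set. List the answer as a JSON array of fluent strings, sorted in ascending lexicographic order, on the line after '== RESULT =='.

Regress:
  G ∩ del = {}  (empty — regression defined)
  G \ add = {at(lab), have(k1), have(k2)} \ {at(lab)} = {have(k1), have(k2)}
  ∪ pre   = {have(k1), have(k2)} ∪ {at(kitchen), open(d_lab_kitchen)}
          = {at(kitchen), have(k1), have(k2), open(d_lab_kitchen)}

== RESULT ==
["at(kitchen)", "have(k1)", "have(k2)", "open(d_lab_kitchen)"]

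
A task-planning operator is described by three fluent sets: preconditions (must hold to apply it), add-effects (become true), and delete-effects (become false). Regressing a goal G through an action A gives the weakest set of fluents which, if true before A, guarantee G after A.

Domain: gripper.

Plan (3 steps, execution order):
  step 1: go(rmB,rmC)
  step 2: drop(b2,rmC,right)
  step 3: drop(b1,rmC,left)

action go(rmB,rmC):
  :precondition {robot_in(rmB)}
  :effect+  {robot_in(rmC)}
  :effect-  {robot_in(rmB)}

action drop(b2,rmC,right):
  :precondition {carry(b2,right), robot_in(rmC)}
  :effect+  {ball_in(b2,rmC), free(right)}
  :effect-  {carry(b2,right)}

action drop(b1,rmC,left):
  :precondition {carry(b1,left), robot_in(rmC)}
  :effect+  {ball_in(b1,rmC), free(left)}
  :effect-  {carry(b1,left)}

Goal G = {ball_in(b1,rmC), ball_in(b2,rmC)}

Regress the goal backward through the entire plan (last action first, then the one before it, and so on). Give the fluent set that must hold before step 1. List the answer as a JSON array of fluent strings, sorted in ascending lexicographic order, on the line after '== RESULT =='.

Work backward from the goal:
  through step 3 (drop(b1,rmC,left)): drop {ball_in(b1,rmC)}, keep {ball_in(b2,rmC)}, require {carry(b1,left), robot_in(rmC)}
    → {ball_in(b2,rmC), carry(b1,left), robot_in(rmC)}
  through step 2 (drop(b2,rmC,right)): drop {ball_in(b2,rmC)}, keep {carry(b1,left), robot_in(rmC)}, require {carry(b2,right), robot_in(rmC)}
    → {carry(b1,left), carry(b2,right), robot_in(rmC)}
  through step 1 (go(rmB,rmC)): drop {robot_in(rmC)}, keep {carry(b1,left), carry(b2,right)}, require {robot_in(rmB)}
    → {carry(b1,left), carry(b2,right), robot_in(rmB)}

== RESULT ==
["carry(b1,left)", "carry(b2,right)", "robot_in(rmB)"]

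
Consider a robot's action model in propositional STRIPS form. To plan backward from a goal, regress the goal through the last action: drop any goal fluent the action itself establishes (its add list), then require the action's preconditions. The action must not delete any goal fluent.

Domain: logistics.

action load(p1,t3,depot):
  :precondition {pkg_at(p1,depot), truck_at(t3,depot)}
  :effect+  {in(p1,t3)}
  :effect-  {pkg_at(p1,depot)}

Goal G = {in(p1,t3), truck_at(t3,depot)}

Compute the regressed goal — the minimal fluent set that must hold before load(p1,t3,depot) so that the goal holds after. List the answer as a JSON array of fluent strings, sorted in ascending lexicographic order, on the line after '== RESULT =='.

Regress:
  G ∩ del = {}  (empty — regression defined)
  G \ add = {in(p1,t3), truck_at(t3,depot)} \ {in(p1,t3)} = {truck_at(t3,depot)}
  ∪ pre   = {truck_at(t3,depot)} ∪ {pkg_at(p1,depot), truck_at(t3,depot)}
          = {pkg_at(p1,depot), truck_at(t3,depot)}

== RESULT ==
["pkg_at(p1,depot)", "truck_at(t3,depot)"]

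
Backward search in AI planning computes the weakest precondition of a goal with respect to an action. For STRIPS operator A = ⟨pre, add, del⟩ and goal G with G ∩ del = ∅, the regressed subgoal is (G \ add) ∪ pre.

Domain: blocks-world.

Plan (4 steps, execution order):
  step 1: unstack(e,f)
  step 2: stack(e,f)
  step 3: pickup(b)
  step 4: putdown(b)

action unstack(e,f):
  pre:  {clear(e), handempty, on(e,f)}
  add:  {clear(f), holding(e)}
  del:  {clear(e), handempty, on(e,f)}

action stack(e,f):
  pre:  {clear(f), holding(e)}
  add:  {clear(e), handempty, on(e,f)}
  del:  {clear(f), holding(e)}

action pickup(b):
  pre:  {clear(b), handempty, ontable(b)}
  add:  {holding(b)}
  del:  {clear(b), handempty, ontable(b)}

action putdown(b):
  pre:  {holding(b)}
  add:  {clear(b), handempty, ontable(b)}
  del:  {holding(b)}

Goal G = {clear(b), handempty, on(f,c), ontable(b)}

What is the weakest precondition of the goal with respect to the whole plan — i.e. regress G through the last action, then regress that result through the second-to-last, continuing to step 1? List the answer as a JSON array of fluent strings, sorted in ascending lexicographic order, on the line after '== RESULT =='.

Regress step by step:
  through step 4 (putdown(b)): drop {clear(b), handempty, ontable(b)}, keep {on(f,c)}, require {holding(b)}
    → {holding(b), on(f,c)}
  through step 3 (pickup(b)): drop {holding(b)}, keep {on(f,c)}, require {clear(b), handempty, ontable(b)}
    → {clear(b), handempty, on(f,c), ontable(b)}
  through step 2 (stack(e,f)): drop {handempty}, keep {clear(b), on(f,c), ontable(b)}, require {clear(f), holding(e)}
    → {clear(b), clear(f), holding(e), on(f,c), ontable(b)}
  through step 1 (unstack(e,f)): drop {clear(f), holding(e)}, keep {clear(b), on(f,c), ontable(b)}, require {clear(e), handempty, on(e,f)}
    → {clear(b), clear(e), handempty, on(e,f), on(f,c), ontable(b)}

== RESULT ==
["clear(b)", "clear(e)", "handempty", "on(e,f)", "on(f,c)", "ontable(b)"]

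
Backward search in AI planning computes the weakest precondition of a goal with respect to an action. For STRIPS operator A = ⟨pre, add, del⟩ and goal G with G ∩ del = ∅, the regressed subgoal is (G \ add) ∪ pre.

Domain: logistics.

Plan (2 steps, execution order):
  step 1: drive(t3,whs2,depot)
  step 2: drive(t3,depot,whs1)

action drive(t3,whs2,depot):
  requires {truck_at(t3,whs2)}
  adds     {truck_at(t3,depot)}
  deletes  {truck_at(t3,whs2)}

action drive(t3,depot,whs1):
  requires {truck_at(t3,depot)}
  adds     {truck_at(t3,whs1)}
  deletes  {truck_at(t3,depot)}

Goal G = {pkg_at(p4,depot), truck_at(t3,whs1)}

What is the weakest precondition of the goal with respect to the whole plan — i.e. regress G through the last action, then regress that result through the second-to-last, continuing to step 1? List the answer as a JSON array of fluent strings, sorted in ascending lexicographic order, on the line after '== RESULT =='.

Regress step by step:
  through step 2 (drive(t3,depot,whs1)): drop {truck_at(t3,whs1)}, keep {pkg_at(p4,depot)}, require {truck_at(t3,depot)}
    → {pkg_at(p4,depot), truck_at(t3,depot)}
  through step 1 (drive(t3,whs2,depot)): drop {truck_at(t3,depot)}, keep {pkg_at(p4,depot)}, require {truck_at(t3,whs2)}
    → {pkg_at(p4,depot), truck_at(t3,whs2)}

== RESULT ==
["pkg_at(p4,depot)", "truck_at(t3,whs2)"]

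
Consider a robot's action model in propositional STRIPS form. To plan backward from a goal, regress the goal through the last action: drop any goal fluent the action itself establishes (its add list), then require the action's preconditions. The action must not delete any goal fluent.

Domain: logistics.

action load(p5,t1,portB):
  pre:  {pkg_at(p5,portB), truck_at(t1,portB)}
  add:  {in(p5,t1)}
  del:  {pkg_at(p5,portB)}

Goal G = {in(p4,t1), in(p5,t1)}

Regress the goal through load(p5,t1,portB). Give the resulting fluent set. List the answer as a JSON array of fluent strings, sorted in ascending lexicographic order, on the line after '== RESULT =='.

Regress:
  G ∩ del = {}  (empty — regression defined)
  G \ add = {in(p4,t1), in(p5,t1)} \ {in(p5,t1)} = {in(p4,t1)}
  ∪ pre   = {in(p4,t1)} ∪ {pkg_at(p5,portB), truck_at(t1,portB)}
          = {in(p4,t1), pkg_at(p5,portB), truck_at(t1,portB)}

== RESULT ==
["in(p4,t1)", "pkg_at(p5,portB)", "truck_at(t1,portB)"]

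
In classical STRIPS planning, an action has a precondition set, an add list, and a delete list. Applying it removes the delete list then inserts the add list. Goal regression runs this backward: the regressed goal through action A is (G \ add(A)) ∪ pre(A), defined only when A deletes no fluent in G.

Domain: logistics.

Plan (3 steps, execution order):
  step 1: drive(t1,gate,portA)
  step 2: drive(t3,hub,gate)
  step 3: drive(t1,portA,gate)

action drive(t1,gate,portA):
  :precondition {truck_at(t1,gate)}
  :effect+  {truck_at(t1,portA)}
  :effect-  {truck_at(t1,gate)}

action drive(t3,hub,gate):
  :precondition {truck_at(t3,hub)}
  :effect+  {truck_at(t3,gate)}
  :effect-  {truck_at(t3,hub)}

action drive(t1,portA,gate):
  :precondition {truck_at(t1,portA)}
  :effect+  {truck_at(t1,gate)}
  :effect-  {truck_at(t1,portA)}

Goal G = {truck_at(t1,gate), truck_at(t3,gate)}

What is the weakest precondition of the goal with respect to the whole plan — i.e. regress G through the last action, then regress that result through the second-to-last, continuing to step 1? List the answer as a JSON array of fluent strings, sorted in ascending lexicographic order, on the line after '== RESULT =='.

Regress step by step:
  through step 3 (drive(t1,portA,gate)): drop {truck_at(t1,gate)}, keep {truck_at(t3,gate)}, require {truck_at(t1,portA)}
    → {truck_at(t1,portA), truck_at(t3,gate)}
  through step 2 (drive(t3,hub,gate)): drop {truck_at(t3,gate)}, keep {truck_at(t1,portA)}, require {truck_at(t3,hub)}
    → {truck_at(t1,portA), truck_at(t3,hub)}
  through step 1 (drive(t1,gate,portA)): drop {truck_at(t1,portA)}, keep {truck_at(t3,hub)}, require {truck_at(t1,gate)}
    → {truck_at(t1,gate), truck_at(t3,hub)}

== RESULT ==
["truck_at(t1,gate)", "truck_at(t3,hub)"]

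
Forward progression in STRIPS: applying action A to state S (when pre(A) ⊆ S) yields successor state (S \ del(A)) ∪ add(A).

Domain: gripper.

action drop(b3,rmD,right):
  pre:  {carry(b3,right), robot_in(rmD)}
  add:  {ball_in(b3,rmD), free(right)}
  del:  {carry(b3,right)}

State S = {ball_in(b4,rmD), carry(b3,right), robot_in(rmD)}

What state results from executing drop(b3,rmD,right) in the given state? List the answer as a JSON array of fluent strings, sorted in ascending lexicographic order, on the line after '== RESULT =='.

Progress:
  pre ⊆ S: {carry(b3,right), robot_in(rmD)} ⊆ S  — applicable
  S \ del = {ball_in(b4,rmD), robot_in(rmD)}
  ∪ add   = {ball_in(b3,rmD), ball_in(b4,rmD), free(right), robot_in(rmD)}

== RESULT ==
["ball_in(b3,rmD)", "ball_in(b4,rmD)", "free(right)", "robot_in(rmD)"]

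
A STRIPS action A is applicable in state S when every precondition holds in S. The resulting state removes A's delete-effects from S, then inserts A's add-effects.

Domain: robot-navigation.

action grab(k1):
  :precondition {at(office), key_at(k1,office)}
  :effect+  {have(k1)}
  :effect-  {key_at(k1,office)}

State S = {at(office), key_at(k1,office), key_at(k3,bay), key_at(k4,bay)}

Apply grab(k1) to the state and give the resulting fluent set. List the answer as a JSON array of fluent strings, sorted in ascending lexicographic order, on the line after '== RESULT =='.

Progress:
  pre ⊆ S: {at(office), key_at(k1,office)} ⊆ S  — applicable
  S \ del = {at(office), key_at(k3,bay), key_at(k4,bay)}
  ∪ add   = {at(office), have(k1), key_at(k3,bay), key_at(k4,bay)}

== RESULT ==
["at(office)", "have(k1)", "key_at(k3,bay)", "key_at(k4,bay)"]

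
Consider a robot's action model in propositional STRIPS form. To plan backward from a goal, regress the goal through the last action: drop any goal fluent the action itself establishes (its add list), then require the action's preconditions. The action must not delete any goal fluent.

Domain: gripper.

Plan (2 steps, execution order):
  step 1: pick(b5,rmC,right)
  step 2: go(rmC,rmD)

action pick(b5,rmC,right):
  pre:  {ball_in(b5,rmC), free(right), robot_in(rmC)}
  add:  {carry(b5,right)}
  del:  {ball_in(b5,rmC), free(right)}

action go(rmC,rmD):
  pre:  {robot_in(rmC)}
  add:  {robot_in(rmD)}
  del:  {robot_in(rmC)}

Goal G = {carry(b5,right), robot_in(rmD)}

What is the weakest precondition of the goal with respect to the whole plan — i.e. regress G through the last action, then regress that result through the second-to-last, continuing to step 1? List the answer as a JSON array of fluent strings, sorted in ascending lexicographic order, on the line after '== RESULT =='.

Work backward from the goal:
  through step 2 (go(rmC,rmD)): drop {robot_in(rmD)}, keep {carry(b5,right)}, require {robot_in(rmC)}
    → {carry(b5,right), robot_in(rmC)}
  through step 1 (pick(b5,rmC,right)): drop {carry(b5,right)}, keep {robot_in(rmC)}, require {ball_in(b5,rmC), free(right), robot_in(rmC)}
    → {ball_in(b5,rmC), free(right), robot_in(rmC)}

== RESULT ==
["ball_in(b5,rmC)", "free(right)", "robot_in(rmC)"]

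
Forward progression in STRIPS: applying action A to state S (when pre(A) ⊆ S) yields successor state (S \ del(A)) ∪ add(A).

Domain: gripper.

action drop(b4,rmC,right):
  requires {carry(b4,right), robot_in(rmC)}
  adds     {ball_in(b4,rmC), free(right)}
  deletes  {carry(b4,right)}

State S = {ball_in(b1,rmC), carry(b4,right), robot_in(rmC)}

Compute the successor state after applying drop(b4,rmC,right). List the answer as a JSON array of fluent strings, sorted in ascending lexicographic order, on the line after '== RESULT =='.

Progress:
  pre ⊆ S: {carry(b4,right), robot_in(rmC)} ⊆ S  — applicable
  S \ del = {ball_in(b1,rmC), robot_in(rmC)}
  ∪ add   = {ball_in(b1,rmC), ball_in(b4,rmC), free(right), robot_in(rmC)}

== RESULT ==
["ball_in(b1,rmC)", "ball_in(b4,rmC)", "free(right)", "robot_in(rmC)"]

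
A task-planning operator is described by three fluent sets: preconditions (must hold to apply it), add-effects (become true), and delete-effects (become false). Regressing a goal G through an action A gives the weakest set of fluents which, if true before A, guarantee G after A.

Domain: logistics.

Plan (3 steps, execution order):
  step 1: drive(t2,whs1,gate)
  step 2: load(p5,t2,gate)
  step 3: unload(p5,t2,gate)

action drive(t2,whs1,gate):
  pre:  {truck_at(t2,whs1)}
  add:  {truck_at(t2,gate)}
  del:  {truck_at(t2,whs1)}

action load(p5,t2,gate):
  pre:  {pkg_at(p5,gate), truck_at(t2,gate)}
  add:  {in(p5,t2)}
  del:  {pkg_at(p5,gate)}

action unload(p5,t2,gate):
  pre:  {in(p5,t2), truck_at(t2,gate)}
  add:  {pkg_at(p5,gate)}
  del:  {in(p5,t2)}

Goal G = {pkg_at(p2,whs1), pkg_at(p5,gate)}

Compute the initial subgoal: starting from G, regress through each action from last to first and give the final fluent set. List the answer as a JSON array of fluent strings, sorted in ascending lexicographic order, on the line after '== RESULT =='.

Work backward from the goal:
  through step 3 (unload(p5,t2,gate)): drop {pkg_at(p5,gate)}, keep {pkg_at(p2,whs1)}, require {in(p5,t2), truck_at(t2,gate)}
    → {in(p5,t2), pkg_at(p2,whs1), truck_at(t2,gate)}
  through step 2 (load(p5,t2,gate)): drop {in(p5,t2)}, keep {pkg_at(p2,whs1), truck_at(t2,gate)}, require {pkg_at(p5,gate), truck_at(t2,gate)}
    → {pkg_at(p2,whs1), pkg_at(p5,gate), truck_at(t2,gate)}
  through step 1 (drive(t2,whs1,gate)): drop {truck_at(t2,gate)}, keep {pkg_at(p2,whs1), pkg_at(p5,gate)}, require {truck_at(t2,whs1)}
    → {pkg_at(p2,whs1), pkg_at(p5,gate), truck_at(t2,whs1)}

== RESULT ==
["pkg_at(p2,whs1)", "pkg_at(p5,gate)", "truck_at(t2,whs1)"]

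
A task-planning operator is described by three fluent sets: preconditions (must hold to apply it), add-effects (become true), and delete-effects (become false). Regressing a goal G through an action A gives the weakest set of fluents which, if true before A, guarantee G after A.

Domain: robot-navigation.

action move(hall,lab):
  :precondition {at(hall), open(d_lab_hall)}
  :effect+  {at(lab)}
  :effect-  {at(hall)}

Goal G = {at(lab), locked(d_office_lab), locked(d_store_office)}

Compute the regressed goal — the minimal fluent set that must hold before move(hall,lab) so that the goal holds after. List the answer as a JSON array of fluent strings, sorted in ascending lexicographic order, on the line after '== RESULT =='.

Regress:
  G ∩ del = {}  (empty — regression defined)
  G \ add = {at(lab), locked(d_office_lab), locked(d_store_office)} \ {at(lab)} = {locked(d_office_lab), locked(d_store_office)}
  ∪ pre   = {locked(d_office_lab), locked(d_store_office)} ∪ {at(hall), open(d_lab_hall)}
          = {at(hall), locked(d_office_lab), locked(d_store_office), open(d_lab_hall)}

== RESULT ==
["at(hall)", "locked(d_office_lab)", "locked(d_store_office)", "open(d_lab_hall)"]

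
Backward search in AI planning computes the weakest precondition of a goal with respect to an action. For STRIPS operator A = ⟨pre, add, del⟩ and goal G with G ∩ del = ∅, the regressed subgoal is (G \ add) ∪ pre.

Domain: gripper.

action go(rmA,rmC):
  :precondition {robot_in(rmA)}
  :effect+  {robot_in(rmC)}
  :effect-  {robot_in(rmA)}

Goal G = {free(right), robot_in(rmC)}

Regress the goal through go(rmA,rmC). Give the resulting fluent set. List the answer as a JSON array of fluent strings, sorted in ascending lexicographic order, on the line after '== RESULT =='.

Compute (G \ add) ∪ pre:
  G ∩ del = {}  (empty — regression defined)
  G \ add = {free(right), robot_in(rmC)} \ {robot_in(rmC)} = {free(right)}
  ∪ pre   = {free(right)} ∪ {robot_in(rmA)}
          = {free(right), robot_in(rmA)}

== RESULT ==
["free(right)", "robot_in(rmA)"]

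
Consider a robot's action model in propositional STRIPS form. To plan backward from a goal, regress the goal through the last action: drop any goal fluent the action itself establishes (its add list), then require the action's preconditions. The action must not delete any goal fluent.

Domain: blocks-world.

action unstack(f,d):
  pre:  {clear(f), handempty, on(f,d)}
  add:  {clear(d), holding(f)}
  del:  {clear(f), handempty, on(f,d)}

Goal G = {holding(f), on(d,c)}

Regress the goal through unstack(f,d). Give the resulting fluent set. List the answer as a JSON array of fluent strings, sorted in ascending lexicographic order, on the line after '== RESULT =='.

Regress:
  G ∩ del = {}  (empty — regression defined)
  G \ add = {holding(f), on(d,c)} \ {clear(d), holding(f)} = {on(d,c)}
  ∪ pre   = {on(d,c)} ∪ {clear(f), handempty, on(f,d)}
          = {clear(f), handempty, on(d,c), on(f,d)}

== RESULT ==
["clear(f)", "handempty", "on(d,c)", "on(f,d)"]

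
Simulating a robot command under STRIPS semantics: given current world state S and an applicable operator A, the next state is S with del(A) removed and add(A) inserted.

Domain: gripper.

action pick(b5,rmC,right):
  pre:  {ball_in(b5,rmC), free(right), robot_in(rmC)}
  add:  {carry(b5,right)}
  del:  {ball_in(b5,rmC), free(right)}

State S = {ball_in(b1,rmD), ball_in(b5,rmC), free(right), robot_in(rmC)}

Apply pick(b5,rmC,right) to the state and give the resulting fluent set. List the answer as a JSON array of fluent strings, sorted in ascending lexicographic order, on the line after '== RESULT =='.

Compute (S \ del) ∪ add:
  pre ⊆ S: {ball_in(b5,rmC), free(right), robot_in(rmC)} ⊆ S  — applicable
  S \ del = {ball_in(b1,rmD), robot_in(rmC)}
  ∪ add   = {ball_in(b1,rmD), carry(b5,right), robot_in(rmC)}

== RESULT ==
["ball_in(b1,rmD)", "carry(b5,right)", "robot_in(rmC)"]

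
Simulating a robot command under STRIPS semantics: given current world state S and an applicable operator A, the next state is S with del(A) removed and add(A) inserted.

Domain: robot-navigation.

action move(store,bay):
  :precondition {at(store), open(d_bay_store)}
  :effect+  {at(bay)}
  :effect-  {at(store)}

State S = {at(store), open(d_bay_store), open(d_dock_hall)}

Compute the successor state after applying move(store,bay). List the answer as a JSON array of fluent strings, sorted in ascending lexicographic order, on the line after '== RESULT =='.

Progress:
  pre ⊆ S: {at(store), open(d_bay_store)} ⊆ S  — applicable
  S \ del = {open(d_bay_store), open(d_dock_hall)}
  ∪ add   = {at(bay), open(d_bay_store), open(d_dock_hall)}

== RESULT ==
["at(bay)", "open(d_bay_store)", "open(d_dock_hall)"]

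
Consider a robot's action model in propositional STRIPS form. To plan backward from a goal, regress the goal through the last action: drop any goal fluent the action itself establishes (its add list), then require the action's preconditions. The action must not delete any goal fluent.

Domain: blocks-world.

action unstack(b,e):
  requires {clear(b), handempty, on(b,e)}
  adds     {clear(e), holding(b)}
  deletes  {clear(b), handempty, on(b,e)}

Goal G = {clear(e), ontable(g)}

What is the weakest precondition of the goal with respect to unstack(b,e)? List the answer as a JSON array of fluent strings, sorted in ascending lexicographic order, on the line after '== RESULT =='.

Regress:
  G ∩ del = {}  (empty — regression defined)
  G \ add = {clear(e), ontable(g)} \ {clear(e), holding(b)} = {ontable(g)}
  ∪ pre   = {ontable(g)} ∪ {clear(b), handempty, on(b,e)}
          = {clear(b), handempty, on(b,e), ontable(g)}

== RESULT ==
["clear(b)", "handempty", "on(b,e)", "ontable(g)"]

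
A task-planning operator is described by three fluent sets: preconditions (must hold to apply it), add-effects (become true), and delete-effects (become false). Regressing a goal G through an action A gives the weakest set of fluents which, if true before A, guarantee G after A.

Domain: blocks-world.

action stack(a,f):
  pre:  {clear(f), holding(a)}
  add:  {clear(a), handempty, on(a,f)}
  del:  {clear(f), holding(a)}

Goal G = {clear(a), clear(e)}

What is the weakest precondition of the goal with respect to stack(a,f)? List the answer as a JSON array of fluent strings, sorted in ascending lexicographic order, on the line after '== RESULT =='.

Compute (G \ add) ∪ pre:
  G ∩ del = {}  (empty — regression defined)
  G \ add = {clear(a), clear(e)} \ {clear(a), handempty, on(a,f)} = {clear(e)}
  ∪ pre   = {clear(e)} ∪ {clear(f), holding(a)}
          = {clear(e), clear(f), holding(a)}

== RESULT ==
["clear(e)", "clear(f)", "holding(a)"]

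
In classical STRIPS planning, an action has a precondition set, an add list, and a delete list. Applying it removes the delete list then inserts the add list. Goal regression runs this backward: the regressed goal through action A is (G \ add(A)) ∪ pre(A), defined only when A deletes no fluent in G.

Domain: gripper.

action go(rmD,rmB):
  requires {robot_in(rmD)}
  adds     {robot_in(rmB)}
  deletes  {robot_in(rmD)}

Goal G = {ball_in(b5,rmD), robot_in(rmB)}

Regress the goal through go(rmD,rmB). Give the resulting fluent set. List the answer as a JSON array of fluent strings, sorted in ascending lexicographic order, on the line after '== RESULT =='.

Compute (G \ add) ∪ pre:
  G ∩ del = {}  (empty — regression defined)
  G \ add = {ball_in(b5,rmD), robot_in(rmB)} \ {robot_in(rmB)} = {ball_in(b5,rmD)}
  ∪ pre   = {ball_in(b5,rmD)} ∪ {robot_in(rmD)}
          = {ball_in(b5,rmD), robot_in(rmD)}

== RESULT ==
["ball_in(b5,rmD)", "robot_in(rmD)"]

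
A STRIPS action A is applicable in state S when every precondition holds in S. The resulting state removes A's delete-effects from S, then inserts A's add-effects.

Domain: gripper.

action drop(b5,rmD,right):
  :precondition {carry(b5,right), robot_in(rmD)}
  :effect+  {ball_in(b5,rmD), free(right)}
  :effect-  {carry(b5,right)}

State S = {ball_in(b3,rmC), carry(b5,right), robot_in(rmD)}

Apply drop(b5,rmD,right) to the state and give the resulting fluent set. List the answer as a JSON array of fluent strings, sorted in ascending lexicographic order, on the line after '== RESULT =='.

Compute (S \ del) ∪ add:
  pre ⊆ S: {carry(b5,right), robot_in(rmD)} ⊆ S  — applicable
  S \ del = {ball_in(b3,rmC), robot_in(rmD)}
  ∪ add   = {ball_in(b3,rmC), ball_in(b5,rmD), free(right), robot_in(rmD)}

== RESULT ==
["ball_in(b3,rmC)", "ball_in(b5,rmD)", "free(right)", "robot_in(rmD)"]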